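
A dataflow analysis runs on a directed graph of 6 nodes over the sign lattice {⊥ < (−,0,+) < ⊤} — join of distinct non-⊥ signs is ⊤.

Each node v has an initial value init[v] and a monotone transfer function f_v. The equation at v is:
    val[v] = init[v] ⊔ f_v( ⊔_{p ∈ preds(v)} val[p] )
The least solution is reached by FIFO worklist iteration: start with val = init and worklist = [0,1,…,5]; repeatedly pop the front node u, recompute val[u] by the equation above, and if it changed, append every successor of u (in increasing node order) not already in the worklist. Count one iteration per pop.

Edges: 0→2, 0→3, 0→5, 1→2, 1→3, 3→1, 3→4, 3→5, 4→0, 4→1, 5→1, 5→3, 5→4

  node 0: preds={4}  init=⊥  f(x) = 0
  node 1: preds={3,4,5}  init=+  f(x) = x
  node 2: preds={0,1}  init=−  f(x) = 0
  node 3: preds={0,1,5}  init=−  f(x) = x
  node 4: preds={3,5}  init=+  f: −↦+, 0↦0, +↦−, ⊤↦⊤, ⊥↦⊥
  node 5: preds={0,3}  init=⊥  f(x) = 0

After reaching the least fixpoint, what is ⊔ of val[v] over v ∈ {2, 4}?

⊤

Iteration log — 10 steps:
  step 1. node 0  ⊔preds=+  new=0  old=⊥  +wl: 
  step 2. node 1  ⊔preds=⊤  new=⊤  old=+  +wl: 
  step 3. node 2  ⊔preds=⊤  new=⊤  old=−  +wl: 
  step 4. node 3  ⊔preds=⊤  new=⊤  old=−  +wl: 1
  step 5. node 4  ⊔preds=⊤  new=⊤  old=+  +wl: 0
  step 6. node 5  ⊔preds=⊤  new=0  old=⊥  +wl: 3,4
  step 7. node 1  ⊔preds=⊤  new=⊤  stable
  step 8. node 0  ⊔preds=⊤  new=0  stable
  step 9. node 3  ⊔preds=⊤  new=⊤  stable
  step 10. node 4  ⊔preds=⊤  new=⊤  stable

Least fixpoint reached:
  node 0: 0
  node 1: ⊤
  node 2: ⊤
  node 3: ⊤
  node 4: ⊤
  node 5: 0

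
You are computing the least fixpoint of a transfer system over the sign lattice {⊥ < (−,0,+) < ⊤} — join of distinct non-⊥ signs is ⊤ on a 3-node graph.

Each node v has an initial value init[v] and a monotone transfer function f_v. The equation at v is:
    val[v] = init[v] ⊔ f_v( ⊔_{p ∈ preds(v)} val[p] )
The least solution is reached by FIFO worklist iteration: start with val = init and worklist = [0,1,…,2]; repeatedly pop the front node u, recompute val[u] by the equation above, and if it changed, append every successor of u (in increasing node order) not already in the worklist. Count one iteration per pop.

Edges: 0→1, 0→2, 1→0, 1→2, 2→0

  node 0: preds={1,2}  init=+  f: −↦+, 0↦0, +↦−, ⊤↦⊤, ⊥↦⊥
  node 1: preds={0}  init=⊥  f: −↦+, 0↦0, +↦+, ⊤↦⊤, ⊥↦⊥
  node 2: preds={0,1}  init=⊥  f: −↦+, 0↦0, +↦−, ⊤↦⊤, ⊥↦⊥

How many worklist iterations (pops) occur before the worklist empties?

Trace (7 dequeues):
  [1] u=0 | in ⊥ | out + | ==
  [2] u=1 | in + | out + | prev ⊥ | push {0}
  [3] u=2 | in + | out − | prev ⊥ | push {}
  [4] u=0 | in ⊤ | out ⊤ | prev + | push {1,2}
  [5] u=1 | in ⊤ | out ⊤ | prev + | push {0}
  [6] u=2 | in ⊤ | out ⊤ | prev − | push {}
  [7] u=0 | in ⊤ | out ⊤ | ==

Converged values:
  [0] ⊤
  [1] ⊤
  [2] ⊤

7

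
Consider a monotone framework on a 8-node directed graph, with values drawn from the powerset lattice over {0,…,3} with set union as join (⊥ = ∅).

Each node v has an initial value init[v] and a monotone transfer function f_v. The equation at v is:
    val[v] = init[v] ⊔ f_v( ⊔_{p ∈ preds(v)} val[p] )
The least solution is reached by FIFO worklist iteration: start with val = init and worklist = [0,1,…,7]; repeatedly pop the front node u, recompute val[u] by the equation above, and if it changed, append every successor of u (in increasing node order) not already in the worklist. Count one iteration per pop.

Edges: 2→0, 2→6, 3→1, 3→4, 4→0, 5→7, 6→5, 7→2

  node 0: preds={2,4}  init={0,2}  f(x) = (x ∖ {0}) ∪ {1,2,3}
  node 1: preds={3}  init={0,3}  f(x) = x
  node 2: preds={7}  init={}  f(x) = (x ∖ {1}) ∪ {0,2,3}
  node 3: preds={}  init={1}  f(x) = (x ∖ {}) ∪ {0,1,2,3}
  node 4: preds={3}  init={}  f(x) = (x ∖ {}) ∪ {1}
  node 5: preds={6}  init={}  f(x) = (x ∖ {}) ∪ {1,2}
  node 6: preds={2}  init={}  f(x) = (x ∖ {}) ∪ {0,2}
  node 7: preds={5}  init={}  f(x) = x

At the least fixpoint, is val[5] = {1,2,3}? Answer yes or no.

Iteration log — 14 steps:
  step 1. node 0  ⊔preds={}  new={0,1,2,3}  old={0,2}  +wl: 
  step 2. node 1  ⊔preds={1}  new={0,1,3}  old={0,3}  +wl: 
  step 3. node 2  ⊔preds={}  new={0,2,3}  old={}  +wl: 0
  step 4. node 3  ⊔preds={}  new={0,1,2,3}  old={1}  +wl: 1
  step 5. node 4  ⊔preds={0,1,2,3}  new={0,1,2,3}  old={}  +wl: 
  step 6. node 5  ⊔preds={}  new={1,2}  old={}  +wl: 
  step 7. node 6  ⊔preds={0,2,3}  new={0,2,3}  old={}  +wl: 5
  step 8. node 7  ⊔preds={1,2}  new={1,2}  old={}  +wl: 2
  step 9. node 0  ⊔preds={0,1,2,3}  new={0,1,2,3}  stable
  step 10. node 1  ⊔preds={0,1,2,3}  new={0,1,2,3}  old={0,1,3}  +wl: 
  step 11. node 5  ⊔preds={0,2,3}  new={0,1,2,3}  old={1,2}  +wl: 7
  step 12. node 2  ⊔preds={1,2}  new={0,2,3}  stable
  step 13. node 7  ⊔preds={0,1,2,3}  new={0,1,2,3}  old={1,2}  +wl: 2
  step 14. node 2  ⊔preds={0,1,2,3}  new={0,2,3}  stable

Least fixpoint reached:
  node 0: {0,1,2,3}
  node 1: {0,1,2,3}
  node 2: {0,2,3}
  node 3: {0,1,2,3}
  node 4: {0,1,2,3}
  node 5: {0,1,2,3}
  node 6: {0,2,3}
  node 7: {0,1,2,3}

no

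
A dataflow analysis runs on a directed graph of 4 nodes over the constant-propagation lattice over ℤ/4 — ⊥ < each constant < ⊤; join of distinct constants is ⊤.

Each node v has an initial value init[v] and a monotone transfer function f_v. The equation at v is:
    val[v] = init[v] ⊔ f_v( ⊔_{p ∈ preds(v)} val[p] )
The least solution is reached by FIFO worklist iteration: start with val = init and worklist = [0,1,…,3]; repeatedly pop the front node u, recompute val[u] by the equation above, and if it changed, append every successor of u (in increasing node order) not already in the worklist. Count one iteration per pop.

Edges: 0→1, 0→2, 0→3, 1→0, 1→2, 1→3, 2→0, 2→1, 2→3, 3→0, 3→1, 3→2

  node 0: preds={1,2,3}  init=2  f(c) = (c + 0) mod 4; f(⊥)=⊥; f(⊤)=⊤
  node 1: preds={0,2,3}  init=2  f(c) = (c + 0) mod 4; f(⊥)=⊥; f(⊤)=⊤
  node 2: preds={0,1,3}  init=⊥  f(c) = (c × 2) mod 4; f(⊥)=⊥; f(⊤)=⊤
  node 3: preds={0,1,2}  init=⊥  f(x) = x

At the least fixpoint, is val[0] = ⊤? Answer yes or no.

yes

Worklist (10 pops):
  #1 pop 0: in=2 → 2 (no change)
  #2 pop 1: in=2 → 2 (no change)
  #3 pop 2: in=2 → 0 (was ⊥); enqueue [0,1]
  #4 pop 3: in=⊤ → ⊤ (was ⊥); enqueue [2]
  #5 pop 0: in=⊤ → ⊤ (was 2); enqueue [3]
  #6 pop 1: in=⊤ → ⊤ (was 2); enqueue [0]
  #7 pop 2: in=⊤ → ⊤ (was 0); enqueue [1]
  #8 pop 3: in=⊤ → ⊤ (no change)
  #9 pop 0: in=⊤ → ⊤ (no change)
  #10 pop 1: in=⊤ → ⊤ (no change)

Fixpoint:
  val[0] = ⊤
  val[1] = ⊤
  val[2] = ⊤
  val[3] = ⊤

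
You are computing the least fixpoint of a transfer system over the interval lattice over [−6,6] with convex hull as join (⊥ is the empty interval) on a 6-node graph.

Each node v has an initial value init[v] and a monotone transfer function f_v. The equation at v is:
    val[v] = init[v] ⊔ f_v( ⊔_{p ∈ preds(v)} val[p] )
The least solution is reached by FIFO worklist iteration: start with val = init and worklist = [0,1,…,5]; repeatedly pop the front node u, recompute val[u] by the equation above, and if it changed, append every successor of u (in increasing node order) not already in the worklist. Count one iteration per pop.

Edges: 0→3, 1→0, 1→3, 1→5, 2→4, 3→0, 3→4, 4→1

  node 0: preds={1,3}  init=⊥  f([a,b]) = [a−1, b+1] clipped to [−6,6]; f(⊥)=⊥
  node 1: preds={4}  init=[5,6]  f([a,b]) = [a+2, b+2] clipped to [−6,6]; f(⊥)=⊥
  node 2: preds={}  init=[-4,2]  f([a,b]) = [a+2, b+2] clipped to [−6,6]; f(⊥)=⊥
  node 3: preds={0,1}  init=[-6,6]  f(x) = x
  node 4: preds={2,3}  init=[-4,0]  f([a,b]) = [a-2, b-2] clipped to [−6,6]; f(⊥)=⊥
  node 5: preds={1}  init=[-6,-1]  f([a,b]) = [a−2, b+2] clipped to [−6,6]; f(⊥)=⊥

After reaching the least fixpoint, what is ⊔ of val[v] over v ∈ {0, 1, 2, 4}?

Trace (11 dequeues):
  [1] u=0 | in [-6,6] | out [-6,6] | prev ⊥ | push {}
  [2] u=1 | in [-4,0] | out [-2,6] | prev [5,6] | push {0}
  [3] u=2 | in ⊥ | out [-4,2] | ==
  [4] u=3 | in [-6,6] | out [-6,6] | ==
  [5] u=4 | in [-6,6] | out [-6,4] | prev [-4,0] | push {1}
  [6] u=5 | in [-2,6] | out [-6,6] | prev [-6,-1] | push {}
  [7] u=0 | in [-6,6] | out [-6,6] | ==
  [8] u=1 | in [-6,4] | out [-4,6] | prev [-2,6] | push {0,3,5}
  [9] u=0 | in [-6,6] | out [-6,6] | ==
  [10] u=3 | in [-6,6] | out [-6,6] | ==
  [11] u=5 | in [-4,6] | out [-6,6] | ==

Converged values:
  [0] [-6,6]
  [1] [-4,6]
  [2] [-4,2]
  [3] [-6,6]
  [4] [-6,4]
  [5] [-6,6]

[-6,6]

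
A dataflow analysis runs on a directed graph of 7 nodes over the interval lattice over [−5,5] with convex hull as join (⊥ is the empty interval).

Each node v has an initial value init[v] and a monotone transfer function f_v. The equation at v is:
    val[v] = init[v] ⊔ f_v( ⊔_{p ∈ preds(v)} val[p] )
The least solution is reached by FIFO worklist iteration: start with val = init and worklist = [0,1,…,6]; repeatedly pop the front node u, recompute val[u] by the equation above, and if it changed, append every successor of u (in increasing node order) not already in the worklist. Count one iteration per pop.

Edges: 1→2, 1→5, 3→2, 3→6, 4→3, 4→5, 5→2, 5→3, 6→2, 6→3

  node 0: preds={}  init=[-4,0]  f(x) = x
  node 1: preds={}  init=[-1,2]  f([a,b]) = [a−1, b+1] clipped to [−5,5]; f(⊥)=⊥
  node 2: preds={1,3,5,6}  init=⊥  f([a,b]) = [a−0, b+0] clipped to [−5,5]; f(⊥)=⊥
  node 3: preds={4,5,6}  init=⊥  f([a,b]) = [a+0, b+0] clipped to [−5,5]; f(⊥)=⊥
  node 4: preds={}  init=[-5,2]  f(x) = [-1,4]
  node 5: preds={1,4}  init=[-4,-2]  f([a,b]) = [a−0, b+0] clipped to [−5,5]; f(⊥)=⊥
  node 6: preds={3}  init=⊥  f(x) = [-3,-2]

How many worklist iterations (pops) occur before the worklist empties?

Trace (11 dequeues):
  [1] u=0 | in ⊥ | out [-4,0] | ==
  [2] u=1 | in ⊥ | out [-1,2] | ==
  [3] u=2 | in [-4,2] | out [-4,2] | prev ⊥ | push {}
  [4] u=3 | in [-5,2] | out [-5,2] | prev ⊥ | push {2}
  [5] u=4 | in ⊥ | out [-5,4] | prev [-5,2] | push {3}
  [6] u=5 | in [-5,4] | out [-5,4] | prev [-4,-2] | push {}
  [7] u=6 | in [-5,2] | out [-3,-2] | prev ⊥ | push {}
  [8] u=2 | in [-5,4] | out [-5,4] | prev [-4,2] | push {}
  [9] u=3 | in [-5,4] | out [-5,4] | prev [-5,2] | push {2,6}
  [10] u=2 | in [-5,4] | out [-5,4] | ==
  [11] u=6 | in [-5,4] | out [-3,-2] | ==

Converged values:
  [0] [-4,0]
  [1] [-1,2]
  [2] [-5,4]
  [3] [-5,4]
  [4] [-5,4]
  [5] [-5,4]
  [6] [-3,-2]

11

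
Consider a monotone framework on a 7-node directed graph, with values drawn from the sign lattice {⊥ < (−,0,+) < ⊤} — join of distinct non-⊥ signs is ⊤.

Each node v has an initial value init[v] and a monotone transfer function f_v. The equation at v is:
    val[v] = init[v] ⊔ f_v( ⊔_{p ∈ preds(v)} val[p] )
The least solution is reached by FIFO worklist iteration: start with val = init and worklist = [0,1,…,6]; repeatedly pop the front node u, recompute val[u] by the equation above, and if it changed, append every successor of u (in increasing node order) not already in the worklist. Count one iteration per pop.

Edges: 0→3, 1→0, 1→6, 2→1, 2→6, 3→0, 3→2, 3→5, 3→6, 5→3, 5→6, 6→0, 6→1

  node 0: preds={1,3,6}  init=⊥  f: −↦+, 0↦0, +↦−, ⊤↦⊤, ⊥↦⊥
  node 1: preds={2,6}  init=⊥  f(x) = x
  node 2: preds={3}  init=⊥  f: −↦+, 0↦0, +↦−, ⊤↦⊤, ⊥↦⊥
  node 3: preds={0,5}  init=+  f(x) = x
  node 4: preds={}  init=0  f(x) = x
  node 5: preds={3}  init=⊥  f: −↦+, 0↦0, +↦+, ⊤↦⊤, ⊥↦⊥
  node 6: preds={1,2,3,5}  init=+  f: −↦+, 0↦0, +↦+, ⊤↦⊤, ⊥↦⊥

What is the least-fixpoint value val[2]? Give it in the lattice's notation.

⊤

Trace (14 dequeues):
  [1] u=0 | in + | out − | prev ⊥ | push {}
  [2] u=1 | in + | out + | prev ⊥ | push {0}
  [3] u=2 | in + | out − | prev ⊥ | push {1}
  [4] u=3 | in − | out ⊤ | prev + | push {2}
  [5] u=4 | in ⊥ | out 0 | ==
  [6] u=5 | in ⊤ | out ⊤ | prev ⊥ | push {3}
  [7] u=6 | in ⊤ | out ⊤ | prev + | push {}
  [8] u=0 | in ⊤ | out ⊤ | prev − | push {}
  [9] u=1 | in ⊤ | out ⊤ | prev + | push {0,6}
  [10] u=2 | in ⊤ | out ⊤ | prev − | push {1}
  [11] u=3 | in ⊤ | out ⊤ | ==
  [12] u=0 | in ⊤ | out ⊤ | ==
  [13] u=6 | in ⊤ | out ⊤ | ==
  [14] u=1 | in ⊤ | out ⊤ | ==

Converged values:
  [0] ⊤
  [1] ⊤
  [2] ⊤
  [3] ⊤
  [4] 0
  [5] ⊤
  [6] ⊤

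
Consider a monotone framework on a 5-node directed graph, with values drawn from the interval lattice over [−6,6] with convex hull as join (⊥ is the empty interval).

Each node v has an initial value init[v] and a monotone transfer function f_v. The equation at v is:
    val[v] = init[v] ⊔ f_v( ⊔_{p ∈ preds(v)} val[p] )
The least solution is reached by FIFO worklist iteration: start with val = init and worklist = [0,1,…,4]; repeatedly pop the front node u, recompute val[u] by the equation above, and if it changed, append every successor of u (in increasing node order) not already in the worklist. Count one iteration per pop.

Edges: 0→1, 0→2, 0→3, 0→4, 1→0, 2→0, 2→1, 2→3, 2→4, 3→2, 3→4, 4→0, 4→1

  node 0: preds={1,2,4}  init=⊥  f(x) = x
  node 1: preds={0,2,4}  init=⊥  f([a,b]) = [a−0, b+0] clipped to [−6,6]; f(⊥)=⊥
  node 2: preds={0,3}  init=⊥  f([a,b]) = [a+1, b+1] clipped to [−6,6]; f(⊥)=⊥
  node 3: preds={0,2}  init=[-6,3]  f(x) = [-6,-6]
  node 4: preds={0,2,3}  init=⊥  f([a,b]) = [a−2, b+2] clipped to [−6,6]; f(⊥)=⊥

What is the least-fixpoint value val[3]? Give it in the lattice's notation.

[-6,3]

Worklist (12 pops):
  #1 pop 0: in=⊥ → ⊥ (no change)
  #2 pop 1: in=⊥ → ⊥ (no change)
  #3 pop 2: in=[-6,3] → [-5,4] (was ⊥); enqueue [0,1]
  #4 pop 3: in=[-5,4] → [-6,3] (no change)
  #5 pop 4: in=[-6,4] → [-6,6] (was ⊥); enqueue []
  #6 pop 0: in=[-6,6] → [-6,6] (was ⊥); enqueue [2,3,4]
  #7 pop 1: in=[-6,6] → [-6,6] (was ⊥); enqueue [0]
  #8 pop 2: in=[-6,6] → [-5,6] (was [-5,4]); enqueue [1]
  #9 pop 3: in=[-6,6] → [-6,3] (no change)
  #10 pop 4: in=[-6,6] → [-6,6] (no change)
  #11 pop 0: in=[-6,6] → [-6,6] (no change)
  #12 pop 1: in=[-6,6] → [-6,6] (no change)

Fixpoint:
  val[0] = [-6,6]
  val[1] = [-6,6]
  val[2] = [-5,6]
  val[3] = [-6,3]
  val[4] = [-6,6]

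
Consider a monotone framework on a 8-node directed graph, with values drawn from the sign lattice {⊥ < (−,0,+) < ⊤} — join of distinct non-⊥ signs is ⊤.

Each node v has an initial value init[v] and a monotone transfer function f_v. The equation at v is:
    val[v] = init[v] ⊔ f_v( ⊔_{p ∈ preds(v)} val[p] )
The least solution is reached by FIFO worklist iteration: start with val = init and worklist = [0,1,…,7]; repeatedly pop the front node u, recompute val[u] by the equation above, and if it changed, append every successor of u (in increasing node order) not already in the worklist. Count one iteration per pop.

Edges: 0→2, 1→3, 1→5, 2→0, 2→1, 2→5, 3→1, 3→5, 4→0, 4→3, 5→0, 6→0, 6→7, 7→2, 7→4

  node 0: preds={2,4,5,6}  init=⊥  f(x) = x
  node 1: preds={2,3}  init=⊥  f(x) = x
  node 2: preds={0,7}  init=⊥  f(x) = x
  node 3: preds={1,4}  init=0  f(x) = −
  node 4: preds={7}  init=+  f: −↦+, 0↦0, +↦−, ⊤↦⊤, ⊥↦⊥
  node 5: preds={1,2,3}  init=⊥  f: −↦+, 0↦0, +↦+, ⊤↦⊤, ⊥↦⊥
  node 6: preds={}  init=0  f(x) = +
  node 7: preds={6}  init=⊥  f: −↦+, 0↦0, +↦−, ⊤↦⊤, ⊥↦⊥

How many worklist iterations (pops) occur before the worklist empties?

Worklist (15 pops):
  #1 pop 0: in=⊤ → ⊤ (was ⊥); enqueue []
  #2 pop 1: in=0 → 0 (was ⊥); enqueue []
  #3 pop 2: in=⊤ → ⊤ (was ⊥); enqueue [0,1]
  #4 pop 3: in=⊤ → ⊤ (was 0); enqueue []
  #5 pop 4: in=⊥ → + (no change)
  #6 pop 5: in=⊤ → ⊤ (was ⊥); enqueue []
  #7 pop 6: in=⊥ → ⊤ (was 0); enqueue []
  #8 pop 7: in=⊤ → ⊤ (was ⊥); enqueue [2,4]
  #9 pop 0: in=⊤ → ⊤ (no change)
  #10 pop 1: in=⊤ → ⊤ (was 0); enqueue [3,5]
  #11 pop 2: in=⊤ → ⊤ (no change)
  #12 pop 4: in=⊤ → ⊤ (was +); enqueue [0]
  #13 pop 3: in=⊤ → ⊤ (no change)
  #14 pop 5: in=⊤ → ⊤ (no change)
  #15 pop 0: in=⊤ → ⊤ (no change)

Fixpoint:
  val[0] = ⊤
  val[1] = ⊤
  val[2] = ⊤
  val[3] = ⊤
  val[4] = ⊤
  val[5] = ⊤
  val[6] = ⊤
  val[7] = ⊤

15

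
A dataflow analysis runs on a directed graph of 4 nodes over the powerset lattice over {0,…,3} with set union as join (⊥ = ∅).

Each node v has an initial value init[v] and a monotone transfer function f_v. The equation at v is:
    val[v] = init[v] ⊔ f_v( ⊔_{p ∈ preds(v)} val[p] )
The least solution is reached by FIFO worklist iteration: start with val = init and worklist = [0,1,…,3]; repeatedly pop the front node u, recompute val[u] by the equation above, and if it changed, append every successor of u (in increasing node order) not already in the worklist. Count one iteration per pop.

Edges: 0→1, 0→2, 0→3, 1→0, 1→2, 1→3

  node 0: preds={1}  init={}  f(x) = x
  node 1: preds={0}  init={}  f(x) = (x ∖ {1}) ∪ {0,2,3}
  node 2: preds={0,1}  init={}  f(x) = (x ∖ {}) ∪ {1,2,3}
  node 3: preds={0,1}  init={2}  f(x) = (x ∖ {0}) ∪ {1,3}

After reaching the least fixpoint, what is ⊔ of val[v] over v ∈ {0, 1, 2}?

Iteration log — 8 steps:
  step 1. node 0  ⊔preds={}  new={}  stable
  step 2. node 1  ⊔preds={}  new={0,2,3}  old={}  +wl: 0
  step 3. node 2  ⊔preds={0,2,3}  new={0,1,2,3}  old={}  +wl: 
  step 4. node 3  ⊔preds={0,2,3}  new={1,2,3}  old={2}  +wl: 
  step 5. node 0  ⊔preds={0,2,3}  new={0,2,3}  old={}  +wl: 1,2,3
  step 6. node 1  ⊔preds={0,2,3}  new={0,2,3}  stable
  step 7. node 2  ⊔preds={0,2,3}  new={0,1,2,3}  stable
  step 8. node 3  ⊔preds={0,2,3}  new={1,2,3}  stable

Least fixpoint reached:
  node 0: {0,2,3}
  node 1: {0,2,3}
  node 2: {0,1,2,3}
  node 3: {1,2,3}

{0,1,2,3}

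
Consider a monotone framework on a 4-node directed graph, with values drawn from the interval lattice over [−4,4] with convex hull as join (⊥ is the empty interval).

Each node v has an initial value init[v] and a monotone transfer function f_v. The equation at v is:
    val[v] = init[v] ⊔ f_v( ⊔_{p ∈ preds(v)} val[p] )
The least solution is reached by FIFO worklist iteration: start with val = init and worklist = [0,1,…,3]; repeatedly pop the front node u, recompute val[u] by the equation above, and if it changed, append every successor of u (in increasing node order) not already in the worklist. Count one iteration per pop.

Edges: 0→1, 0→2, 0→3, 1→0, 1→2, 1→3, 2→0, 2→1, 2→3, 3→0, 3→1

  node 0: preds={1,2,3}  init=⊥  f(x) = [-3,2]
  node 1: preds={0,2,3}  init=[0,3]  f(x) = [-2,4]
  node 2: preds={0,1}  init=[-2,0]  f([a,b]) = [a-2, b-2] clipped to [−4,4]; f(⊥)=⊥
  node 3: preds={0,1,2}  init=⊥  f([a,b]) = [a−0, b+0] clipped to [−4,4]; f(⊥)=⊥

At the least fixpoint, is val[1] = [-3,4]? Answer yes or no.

Worklist (6 pops):
  #1 pop 0: in=[-2,3] → [-3,2] (was ⊥); enqueue []
  #2 pop 1: in=[-3,2] → [-2,4] (was [0,3]); enqueue [0]
  #3 pop 2: in=[-3,4] → [-4,2] (was [-2,0]); enqueue [1]
  #4 pop 3: in=[-4,4] → [-4,4] (was ⊥); enqueue []
  #5 pop 0: in=[-4,4] → [-3,2] (no change)
  #6 pop 1: in=[-4,4] → [-2,4] (no change)

Fixpoint:
  val[0] = [-3,2]
  val[1] = [-2,4]
  val[2] = [-4,2]
  val[3] = [-4,4]

no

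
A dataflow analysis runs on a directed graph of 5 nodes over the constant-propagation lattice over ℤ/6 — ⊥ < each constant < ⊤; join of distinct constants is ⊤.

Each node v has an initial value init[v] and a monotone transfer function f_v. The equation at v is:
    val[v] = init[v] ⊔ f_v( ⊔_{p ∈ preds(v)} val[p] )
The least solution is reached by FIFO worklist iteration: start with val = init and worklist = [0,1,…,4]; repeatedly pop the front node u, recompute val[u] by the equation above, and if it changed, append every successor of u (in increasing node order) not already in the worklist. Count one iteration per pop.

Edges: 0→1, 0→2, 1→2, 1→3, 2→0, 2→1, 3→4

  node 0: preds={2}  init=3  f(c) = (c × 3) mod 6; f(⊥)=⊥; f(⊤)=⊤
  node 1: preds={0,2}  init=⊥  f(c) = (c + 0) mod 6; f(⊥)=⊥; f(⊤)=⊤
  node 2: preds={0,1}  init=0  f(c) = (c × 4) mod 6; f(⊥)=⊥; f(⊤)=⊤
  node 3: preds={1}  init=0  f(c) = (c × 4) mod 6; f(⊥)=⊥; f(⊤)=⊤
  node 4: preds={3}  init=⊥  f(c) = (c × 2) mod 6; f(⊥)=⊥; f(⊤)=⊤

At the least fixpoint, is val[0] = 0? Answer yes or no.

no

Trace (7 dequeues):
  [1] u=0 | in 0 | out ⊤ | prev 3 | push {}
  [2] u=1 | in ⊤ | out ⊤ | prev ⊥ | push {}
  [3] u=2 | in ⊤ | out ⊤ | prev 0 | push {0,1}
  [4] u=3 | in ⊤ | out ⊤ | prev 0 | push {}
  [5] u=4 | in ⊤ | out ⊤ | prev ⊥ | push {}
  [6] u=0 | in ⊤ | out ⊤ | ==
  [7] u=1 | in ⊤ | out ⊤ | ==

Converged values:
  [0] ⊤
  [1] ⊤
  [2] ⊤
  [3] ⊤
  [4] ⊤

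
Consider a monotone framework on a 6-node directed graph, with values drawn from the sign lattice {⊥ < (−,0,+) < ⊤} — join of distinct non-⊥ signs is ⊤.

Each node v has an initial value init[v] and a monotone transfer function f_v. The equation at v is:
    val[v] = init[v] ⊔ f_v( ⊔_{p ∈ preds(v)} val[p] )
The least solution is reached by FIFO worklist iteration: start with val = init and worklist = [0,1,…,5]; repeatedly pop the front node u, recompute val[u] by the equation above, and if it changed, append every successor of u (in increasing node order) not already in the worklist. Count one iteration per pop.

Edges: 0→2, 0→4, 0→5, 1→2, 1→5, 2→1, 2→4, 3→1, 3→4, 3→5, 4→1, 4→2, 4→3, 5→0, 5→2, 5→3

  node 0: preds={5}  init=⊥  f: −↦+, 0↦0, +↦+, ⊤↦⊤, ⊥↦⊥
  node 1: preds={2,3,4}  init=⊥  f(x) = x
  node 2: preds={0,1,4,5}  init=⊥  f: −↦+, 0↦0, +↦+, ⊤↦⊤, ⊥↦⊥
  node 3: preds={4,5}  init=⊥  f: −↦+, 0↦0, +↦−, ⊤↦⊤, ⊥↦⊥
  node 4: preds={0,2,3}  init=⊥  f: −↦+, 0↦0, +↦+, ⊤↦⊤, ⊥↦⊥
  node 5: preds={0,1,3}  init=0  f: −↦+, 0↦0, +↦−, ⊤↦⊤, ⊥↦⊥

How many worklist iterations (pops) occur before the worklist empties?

Trace (10 dequeues):
  [1] u=0 | in 0 | out 0 | prev ⊥ | push {}
  [2] u=1 | in ⊥ | out ⊥ | ==
  [3] u=2 | in 0 | out 0 | prev ⊥ | push {1}
  [4] u=3 | in 0 | out 0 | prev ⊥ | push {}
  [5] u=4 | in 0 | out 0 | prev ⊥ | push {2,3}
  [6] u=5 | in 0 | out 0 | ==
  [7] u=1 | in 0 | out 0 | prev ⊥ | push {5}
  [8] u=2 | in 0 | out 0 | ==
  [9] u=3 | in 0 | out 0 | ==
  [10] u=5 | in 0 | out 0 | ==

Converged values:
  [0] 0
  [1] 0
  [2] 0
  [3] 0
  [4] 0
  [5] 0

10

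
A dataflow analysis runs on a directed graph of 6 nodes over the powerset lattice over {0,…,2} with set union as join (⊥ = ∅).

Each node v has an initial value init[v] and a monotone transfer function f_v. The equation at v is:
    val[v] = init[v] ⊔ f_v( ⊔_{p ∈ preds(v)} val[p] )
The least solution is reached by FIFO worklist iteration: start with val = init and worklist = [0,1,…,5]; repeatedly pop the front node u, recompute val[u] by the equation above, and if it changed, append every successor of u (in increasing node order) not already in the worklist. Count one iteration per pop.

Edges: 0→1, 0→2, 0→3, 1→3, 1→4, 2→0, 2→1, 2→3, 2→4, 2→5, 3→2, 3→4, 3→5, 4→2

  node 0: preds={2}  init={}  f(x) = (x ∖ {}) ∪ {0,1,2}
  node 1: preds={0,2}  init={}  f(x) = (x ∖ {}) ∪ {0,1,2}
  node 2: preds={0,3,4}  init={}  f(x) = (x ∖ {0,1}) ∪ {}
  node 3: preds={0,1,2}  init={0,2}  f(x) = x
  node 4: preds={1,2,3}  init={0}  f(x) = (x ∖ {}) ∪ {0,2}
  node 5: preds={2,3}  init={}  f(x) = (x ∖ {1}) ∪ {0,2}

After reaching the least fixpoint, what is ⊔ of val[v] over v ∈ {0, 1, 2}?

Worklist (9 pops):
  #1 pop 0: in={} → {0,1,2} (was {}); enqueue []
  #2 pop 1: in={0,1,2} → {0,1,2} (was {}); enqueue []
  #3 pop 2: in={0,1,2} → {2} (was {}); enqueue [0,1]
  #4 pop 3: in={0,1,2} → {0,1,2} (was {0,2}); enqueue [2]
  #5 pop 4: in={0,1,2} → {0,1,2} (was {0}); enqueue []
  #6 pop 5: in={0,1,2} → {0,2} (was {}); enqueue []
  #7 pop 0: in={2} → {0,1,2} (no change)
  #8 pop 1: in={0,1,2} → {0,1,2} (no change)
  #9 pop 2: in={0,1,2} → {2} (no change)

Fixpoint:
  val[0] = {0,1,2}
  val[1] = {0,1,2}
  val[2] = {2}
  val[3] = {0,1,2}
  val[4] = {0,1,2}
  val[5] = {0,2}

{0,1,2}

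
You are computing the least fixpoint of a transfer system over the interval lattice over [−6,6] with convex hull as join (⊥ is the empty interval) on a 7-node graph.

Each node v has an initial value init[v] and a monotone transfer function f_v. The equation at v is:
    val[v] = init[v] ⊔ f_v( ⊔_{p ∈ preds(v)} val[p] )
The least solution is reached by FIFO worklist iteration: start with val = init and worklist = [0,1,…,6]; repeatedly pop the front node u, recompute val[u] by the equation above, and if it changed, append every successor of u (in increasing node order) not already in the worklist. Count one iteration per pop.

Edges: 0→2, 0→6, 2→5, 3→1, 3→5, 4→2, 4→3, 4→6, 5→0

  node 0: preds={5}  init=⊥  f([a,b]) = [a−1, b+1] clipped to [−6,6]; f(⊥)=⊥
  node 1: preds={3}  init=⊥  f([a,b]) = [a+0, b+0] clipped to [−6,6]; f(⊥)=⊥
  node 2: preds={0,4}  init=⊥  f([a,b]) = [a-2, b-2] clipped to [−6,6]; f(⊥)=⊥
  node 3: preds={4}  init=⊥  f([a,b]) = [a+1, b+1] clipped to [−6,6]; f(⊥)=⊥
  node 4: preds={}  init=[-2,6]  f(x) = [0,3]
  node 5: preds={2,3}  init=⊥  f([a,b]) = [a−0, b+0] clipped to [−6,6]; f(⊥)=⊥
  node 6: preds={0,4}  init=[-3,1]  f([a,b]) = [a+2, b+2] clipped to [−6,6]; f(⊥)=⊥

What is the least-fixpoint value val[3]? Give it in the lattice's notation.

[-1,6]

Worklist (15 pops):
  #1 pop 0: in=⊥ → ⊥ (no change)
  #2 pop 1: in=⊥ → ⊥ (no change)
  #3 pop 2: in=[-2,6] → [-4,4] (was ⊥); enqueue []
  #4 pop 3: in=[-2,6] → [-1,6] (was ⊥); enqueue [1]
  #5 pop 4: in=⊥ → [-2,6] (no change)
  #6 pop 5: in=[-4,6] → [-4,6] (was ⊥); enqueue [0]
  #7 pop 6: in=[-2,6] → [-3,6] (was [-3,1]); enqueue []
  #8 pop 1: in=[-1,6] → [-1,6] (was ⊥); enqueue []
  #9 pop 0: in=[-4,6] → [-5,6] (was ⊥); enqueue [2,6]
  #10 pop 2: in=[-5,6] → [-6,4] (was [-4,4]); enqueue [5]
  #11 pop 6: in=[-5,6] → [-3,6] (no change)
  #12 pop 5: in=[-6,6] → [-6,6] (was [-4,6]); enqueue [0]
  #13 pop 0: in=[-6,6] → [-6,6] (was [-5,6]); enqueue [2,6]
  #14 pop 2: in=[-6,6] → [-6,4] (no change)
  #15 pop 6: in=[-6,6] → [-4,6] (was [-3,6]); enqueue []

Fixpoint:
  val[0] = [-6,6]
  val[1] = [-1,6]
  val[2] = [-6,4]
  val[3] = [-1,6]
  val[4] = [-2,6]
  val[5] = [-6,6]
  val[6] = [-4,6]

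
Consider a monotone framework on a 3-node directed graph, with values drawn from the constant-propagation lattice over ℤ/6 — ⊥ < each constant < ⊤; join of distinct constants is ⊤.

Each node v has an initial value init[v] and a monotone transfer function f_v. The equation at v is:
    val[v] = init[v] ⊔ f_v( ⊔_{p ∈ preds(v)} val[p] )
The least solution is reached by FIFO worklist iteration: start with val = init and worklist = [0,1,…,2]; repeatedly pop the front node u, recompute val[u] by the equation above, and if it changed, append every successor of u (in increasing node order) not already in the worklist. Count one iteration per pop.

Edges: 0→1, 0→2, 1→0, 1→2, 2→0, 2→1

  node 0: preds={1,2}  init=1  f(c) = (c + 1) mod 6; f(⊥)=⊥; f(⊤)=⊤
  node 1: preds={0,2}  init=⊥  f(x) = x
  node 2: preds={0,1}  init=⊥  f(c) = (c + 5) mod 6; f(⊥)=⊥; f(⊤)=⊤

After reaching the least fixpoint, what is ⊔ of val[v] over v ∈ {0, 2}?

⊤

Iteration log — 8 steps:
  step 1. node 0  ⊔preds=⊥  new=1  stable
  step 2. node 1  ⊔preds=1  new=1  old=⊥  +wl: 0
  step 3. node 2  ⊔preds=1  new=0  old=⊥  +wl: 1
  step 4. node 0  ⊔preds=⊤  new=⊤  old=1  +wl: 2
  step 5. node 1  ⊔preds=⊤  new=⊤  old=1  +wl: 0
  step 6. node 2  ⊔preds=⊤  new=⊤  old=0  +wl: 1
  step 7. node 0  ⊔preds=⊤  new=⊤  stable
  step 8. node 1  ⊔preds=⊤  new=⊤  stable

Least fixpoint reached:
  node 0: ⊤
  node 1: ⊤
  node 2: ⊤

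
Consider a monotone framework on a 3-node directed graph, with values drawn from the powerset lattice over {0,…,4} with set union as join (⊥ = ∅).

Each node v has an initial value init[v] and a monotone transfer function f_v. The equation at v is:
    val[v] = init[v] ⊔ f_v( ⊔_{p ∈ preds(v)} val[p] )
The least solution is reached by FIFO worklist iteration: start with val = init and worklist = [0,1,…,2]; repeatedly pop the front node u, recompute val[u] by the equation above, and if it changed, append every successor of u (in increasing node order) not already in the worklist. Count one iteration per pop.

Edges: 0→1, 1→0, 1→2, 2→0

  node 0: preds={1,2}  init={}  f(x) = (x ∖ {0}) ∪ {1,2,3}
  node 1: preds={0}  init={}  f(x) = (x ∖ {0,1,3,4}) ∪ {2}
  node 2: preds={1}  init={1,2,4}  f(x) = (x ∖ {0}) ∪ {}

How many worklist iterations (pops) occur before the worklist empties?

Iteration log — 4 steps:
  step 1. node 0  ⊔preds={1,2,4}  new={1,2,3,4}  old={}  +wl: 
  step 2. node 1  ⊔preds={1,2,3,4}  new={2}  old={}  +wl: 0
  step 3. node 2  ⊔preds={2}  new={1,2,4}  stable
  step 4. node 0  ⊔preds={1,2,4}  new={1,2,3,4}  stable

Least fixpoint reached:
  node 0: {1,2,3,4}
  node 1: {2}
  node 2: {1,2,4}

4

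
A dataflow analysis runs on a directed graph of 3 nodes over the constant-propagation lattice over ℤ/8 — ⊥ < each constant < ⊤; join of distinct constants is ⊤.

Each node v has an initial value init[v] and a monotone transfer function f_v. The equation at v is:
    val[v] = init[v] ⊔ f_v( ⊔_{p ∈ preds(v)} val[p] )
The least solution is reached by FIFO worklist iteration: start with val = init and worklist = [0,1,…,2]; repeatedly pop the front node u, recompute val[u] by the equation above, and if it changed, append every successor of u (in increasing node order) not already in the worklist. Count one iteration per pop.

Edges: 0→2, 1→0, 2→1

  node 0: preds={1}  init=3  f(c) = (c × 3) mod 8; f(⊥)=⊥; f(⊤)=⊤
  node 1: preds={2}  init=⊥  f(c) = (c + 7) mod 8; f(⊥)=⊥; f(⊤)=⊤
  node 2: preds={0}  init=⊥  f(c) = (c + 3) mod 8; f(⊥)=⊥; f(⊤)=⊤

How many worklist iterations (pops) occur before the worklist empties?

Trace (8 dequeues):
  [1] u=0 | in ⊥ | out 3 | ==
  [2] u=1 | in ⊥ | out ⊥ | ==
  [3] u=2 | in 3 | out 6 | prev ⊥ | push {1}
  [4] u=1 | in 6 | out 5 | prev ⊥ | push {0}
  [5] u=0 | in 5 | out ⊤ | prev 3 | push {2}
  [6] u=2 | in ⊤ | out ⊤ | prev 6 | push {1}
  [7] u=1 | in ⊤ | out ⊤ | prev 5 | push {0}
  [8] u=0 | in ⊤ | out ⊤ | ==

Converged values:
  [0] ⊤
  [1] ⊤
  [2] ⊤

8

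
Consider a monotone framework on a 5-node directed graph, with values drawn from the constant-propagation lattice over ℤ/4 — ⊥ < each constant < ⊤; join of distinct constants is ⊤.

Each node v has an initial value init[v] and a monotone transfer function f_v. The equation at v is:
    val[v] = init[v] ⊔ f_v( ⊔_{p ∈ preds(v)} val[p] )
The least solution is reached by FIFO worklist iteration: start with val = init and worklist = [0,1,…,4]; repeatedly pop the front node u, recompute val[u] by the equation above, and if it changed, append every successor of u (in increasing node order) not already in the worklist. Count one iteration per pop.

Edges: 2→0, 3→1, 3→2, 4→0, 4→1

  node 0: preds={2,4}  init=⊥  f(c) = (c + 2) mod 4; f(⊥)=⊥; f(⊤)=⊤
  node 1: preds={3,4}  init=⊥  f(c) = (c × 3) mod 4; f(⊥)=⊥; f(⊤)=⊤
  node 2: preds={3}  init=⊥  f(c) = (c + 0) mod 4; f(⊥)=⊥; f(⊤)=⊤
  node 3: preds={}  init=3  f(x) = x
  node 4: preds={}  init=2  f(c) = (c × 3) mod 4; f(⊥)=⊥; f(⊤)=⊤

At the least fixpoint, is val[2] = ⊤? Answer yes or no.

Worklist (6 pops):
  #1 pop 0: in=2 → 0 (was ⊥); enqueue []
  #2 pop 1: in=⊤ → ⊤ (was ⊥); enqueue []
  #3 pop 2: in=3 → 3 (was ⊥); enqueue [0]
  #4 pop 3: in=⊥ → 3 (no change)
  #5 pop 4: in=⊥ → 2 (no change)
  #6 pop 0: in=⊤ → ⊤ (was 0); enqueue []

Fixpoint:
  val[0] = ⊤
  val[1] = ⊤
  val[2] = 3
  val[3] = 3
  val[4] = 2

no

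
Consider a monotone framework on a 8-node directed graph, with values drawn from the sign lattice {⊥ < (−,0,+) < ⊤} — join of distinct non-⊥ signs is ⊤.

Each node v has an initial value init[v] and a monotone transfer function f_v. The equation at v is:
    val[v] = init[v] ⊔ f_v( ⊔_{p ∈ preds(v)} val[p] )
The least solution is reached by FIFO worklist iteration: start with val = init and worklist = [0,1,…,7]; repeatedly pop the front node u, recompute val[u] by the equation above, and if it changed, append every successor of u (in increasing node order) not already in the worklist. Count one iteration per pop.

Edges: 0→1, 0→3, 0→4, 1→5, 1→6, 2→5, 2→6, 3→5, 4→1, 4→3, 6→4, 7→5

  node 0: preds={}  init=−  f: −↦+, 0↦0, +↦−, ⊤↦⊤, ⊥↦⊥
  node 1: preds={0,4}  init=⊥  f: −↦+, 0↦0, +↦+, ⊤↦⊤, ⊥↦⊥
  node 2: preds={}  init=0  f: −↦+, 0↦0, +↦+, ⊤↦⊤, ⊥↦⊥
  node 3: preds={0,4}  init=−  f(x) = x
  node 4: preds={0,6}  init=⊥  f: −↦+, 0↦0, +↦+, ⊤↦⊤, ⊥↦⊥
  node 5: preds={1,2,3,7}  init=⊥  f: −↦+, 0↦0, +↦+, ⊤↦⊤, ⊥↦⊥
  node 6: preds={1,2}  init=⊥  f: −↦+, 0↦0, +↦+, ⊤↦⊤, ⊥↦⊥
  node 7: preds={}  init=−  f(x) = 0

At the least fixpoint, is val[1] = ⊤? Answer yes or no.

yes

Worklist (15 pops):
  #1 pop 0: in=⊥ → − (no change)
  #2 pop 1: in=− → + (was ⊥); enqueue []
  #3 pop 2: in=⊥ → 0 (no change)
  #4 pop 3: in=− → − (no change)
  #5 pop 4: in=− → + (was ⊥); enqueue [1,3]
  #6 pop 5: in=⊤ → ⊤ (was ⊥); enqueue []
  #7 pop 6: in=⊤ → ⊤ (was ⊥); enqueue [4]
  #8 pop 7: in=⊥ → ⊤ (was −); enqueue [5]
  #9 pop 1: in=⊤ → ⊤ (was +); enqueue [6]
  #10 pop 3: in=⊤ → ⊤ (was −); enqueue []
  #11 pop 4: in=⊤ → ⊤ (was +); enqueue [1,3]
  #12 pop 5: in=⊤ → ⊤ (no change)
  #13 pop 6: in=⊤ → ⊤ (no change)
  #14 pop 1: in=⊤ → ⊤ (no change)
  #15 pop 3: in=⊤ → ⊤ (no change)

Fixpoint:
  val[0] = −
  val[1] = ⊤
  val[2] = 0
  val[3] = ⊤
  val[4] = ⊤
  val[5] = ⊤
  val[6] = ⊤
  val[7] = ⊤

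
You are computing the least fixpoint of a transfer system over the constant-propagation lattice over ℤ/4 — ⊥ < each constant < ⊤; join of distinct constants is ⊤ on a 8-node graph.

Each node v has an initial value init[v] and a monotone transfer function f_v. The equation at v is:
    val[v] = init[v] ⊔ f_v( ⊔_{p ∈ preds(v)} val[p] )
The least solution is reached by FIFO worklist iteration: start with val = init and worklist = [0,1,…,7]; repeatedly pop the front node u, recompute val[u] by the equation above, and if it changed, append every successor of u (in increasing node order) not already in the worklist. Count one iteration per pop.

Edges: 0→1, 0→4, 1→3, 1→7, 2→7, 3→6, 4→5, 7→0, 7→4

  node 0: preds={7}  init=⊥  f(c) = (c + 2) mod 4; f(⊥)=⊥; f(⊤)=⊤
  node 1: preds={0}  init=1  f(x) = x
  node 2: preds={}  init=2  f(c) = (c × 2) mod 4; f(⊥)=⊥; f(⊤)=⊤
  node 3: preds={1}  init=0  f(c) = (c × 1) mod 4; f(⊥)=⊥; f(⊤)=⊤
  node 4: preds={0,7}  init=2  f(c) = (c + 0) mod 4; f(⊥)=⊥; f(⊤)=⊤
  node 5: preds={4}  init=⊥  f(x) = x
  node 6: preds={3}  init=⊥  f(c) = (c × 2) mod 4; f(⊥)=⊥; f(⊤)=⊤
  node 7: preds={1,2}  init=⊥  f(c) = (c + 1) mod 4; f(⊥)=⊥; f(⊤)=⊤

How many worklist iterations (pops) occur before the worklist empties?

Iteration log — 14 steps:
  step 1. node 0  ⊔preds=⊥  new=⊥  stable
  step 2. node 1  ⊔preds=⊥  new=1  stable
  step 3. node 2  ⊔preds=⊥  new=2  stable
  step 4. node 3  ⊔preds=1  new=⊤  old=0  +wl: 
  step 5. node 4  ⊔preds=⊥  new=2  stable
  step 6. node 5  ⊔preds=2  new=2  old=⊥  +wl: 
  step 7. node 6  ⊔preds=⊤  new=⊤  old=⊥  +wl: 
  step 8. node 7  ⊔preds=⊤  new=⊤  old=⊥  +wl: 0,4
  step 9. node 0  ⊔preds=⊤  new=⊤  old=⊥  +wl: 1
  step 10. node 4  ⊔preds=⊤  new=⊤  old=2  +wl: 5
  step 11. node 1  ⊔preds=⊤  new=⊤  old=1  +wl: 3,7
  step 12. node 5  ⊔preds=⊤  new=⊤  old=2  +wl: 
  step 13. node 3  ⊔preds=⊤  new=⊤  stable
  step 14. node 7  ⊔preds=⊤  new=⊤  stable

Least fixpoint reached:
  node 0: ⊤
  node 1: ⊤
  node 2: 2
  node 3: ⊤
  node 4: ⊤
  node 5: ⊤
  node 6: ⊤
  node 7: ⊤

14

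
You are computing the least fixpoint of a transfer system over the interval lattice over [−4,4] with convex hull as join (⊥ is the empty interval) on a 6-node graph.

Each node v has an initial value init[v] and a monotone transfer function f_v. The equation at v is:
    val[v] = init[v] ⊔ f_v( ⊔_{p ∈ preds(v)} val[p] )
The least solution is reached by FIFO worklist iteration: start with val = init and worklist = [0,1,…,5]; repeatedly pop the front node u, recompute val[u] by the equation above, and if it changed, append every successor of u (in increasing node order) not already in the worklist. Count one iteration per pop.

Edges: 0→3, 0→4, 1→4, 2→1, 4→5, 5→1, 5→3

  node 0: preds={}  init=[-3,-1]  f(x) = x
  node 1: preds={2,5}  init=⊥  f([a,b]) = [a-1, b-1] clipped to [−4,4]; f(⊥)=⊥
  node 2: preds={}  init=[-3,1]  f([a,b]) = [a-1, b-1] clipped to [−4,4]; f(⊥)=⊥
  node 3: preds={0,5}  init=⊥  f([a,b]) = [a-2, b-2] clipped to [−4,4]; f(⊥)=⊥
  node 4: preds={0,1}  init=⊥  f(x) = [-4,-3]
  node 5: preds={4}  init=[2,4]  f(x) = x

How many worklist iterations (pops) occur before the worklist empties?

Worklist (8 pops):
  #1 pop 0: in=⊥ → [-3,-1] (no change)
  #2 pop 1: in=[-3,4] → [-4,3] (was ⊥); enqueue []
  #3 pop 2: in=⊥ → [-3,1] (no change)
  #4 pop 3: in=[-3,4] → [-4,2] (was ⊥); enqueue []
  #5 pop 4: in=[-4,3] → [-4,-3] (was ⊥); enqueue []
  #6 pop 5: in=[-4,-3] → [-4,4] (was [2,4]); enqueue [1,3]
  #7 pop 1: in=[-4,4] → [-4,3] (no change)
  #8 pop 3: in=[-4,4] → [-4,2] (no change)

Fixpoint:
  val[0] = [-3,-1]
  val[1] = [-4,3]
  val[2] = [-3,1]
  val[3] = [-4,2]
  val[4] = [-4,-3]
  val[5] = [-4,4]

8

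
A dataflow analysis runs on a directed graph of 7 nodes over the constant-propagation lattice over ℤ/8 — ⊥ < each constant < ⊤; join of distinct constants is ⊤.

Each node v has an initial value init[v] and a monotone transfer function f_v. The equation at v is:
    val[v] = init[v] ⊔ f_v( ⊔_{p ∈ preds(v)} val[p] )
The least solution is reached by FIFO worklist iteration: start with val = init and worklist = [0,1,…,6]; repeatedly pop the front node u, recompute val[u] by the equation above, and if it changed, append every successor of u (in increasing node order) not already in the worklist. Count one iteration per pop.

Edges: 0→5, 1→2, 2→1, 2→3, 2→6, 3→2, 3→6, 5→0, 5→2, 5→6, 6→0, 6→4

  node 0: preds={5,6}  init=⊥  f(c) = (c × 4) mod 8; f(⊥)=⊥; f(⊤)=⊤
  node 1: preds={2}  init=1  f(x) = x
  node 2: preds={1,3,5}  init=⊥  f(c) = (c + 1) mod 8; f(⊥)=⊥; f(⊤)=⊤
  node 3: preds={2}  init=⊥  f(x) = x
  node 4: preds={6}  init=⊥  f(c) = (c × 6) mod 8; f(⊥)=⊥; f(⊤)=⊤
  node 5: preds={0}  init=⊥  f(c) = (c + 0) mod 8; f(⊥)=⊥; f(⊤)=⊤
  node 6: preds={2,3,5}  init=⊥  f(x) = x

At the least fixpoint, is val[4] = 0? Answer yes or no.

Iteration log — 23 steps:
  step 1. node 0  ⊔preds=⊥  new=⊥  stable
  step 2. node 1  ⊔preds=⊥  new=1  stable
  step 3. node 2  ⊔preds=1  new=2  old=⊥  +wl: 1
  step 4. node 3  ⊔preds=2  new=2  old=⊥  +wl: 2
  step 5. node 4  ⊔preds=⊥  new=⊥  stable
  step 6. node 5  ⊔preds=⊥  new=⊥  stable
  step 7. node 6  ⊔preds=2  new=2  old=⊥  +wl: 0,4
  step 8. node 1  ⊔preds=2  new=⊤  old=1  +wl: 
  step 9. node 2  ⊔preds=⊤  new=⊤  old=2  +wl: 1,3,6
  step 10. node 0  ⊔preds=2  new=0  old=⊥  +wl: 5
  step 11. node 4  ⊔preds=2  new=4  old=⊥  +wl: 
  step 12. node 1  ⊔preds=⊤  new=⊤  stable
  step 13. node 3  ⊔preds=⊤  new=⊤  old=2  +wl: 2
  step 14. node 6  ⊔preds=⊤  new=⊤  old=2  +wl: 0,4
  step 15. node 5  ⊔preds=0  new=0  old=⊥  +wl: 6
  step 16. node 2  ⊔preds=⊤  new=⊤  stable
  step 17. node 0  ⊔preds=⊤  new=⊤  old=0  +wl: 5
  step 18. node 4  ⊔preds=⊤  new=⊤  old=4  +wl: 
  step 19. node 6  ⊔preds=⊤  new=⊤  stable
  step 20. node 5  ⊔preds=⊤  new=⊤  old=0  +wl: 0,2,6
  step 21. node 0  ⊔preds=⊤  new=⊤  stable
  step 22. node 2  ⊔preds=⊤  new=⊤  stable
  step 23. node 6  ⊔preds=⊤  new=⊤  stable

Least fixpoint reached:
  node 0: ⊤
  node 1: ⊤
  node 2: ⊤
  node 3: ⊤
  node 4: ⊤
  node 5: ⊤
  node 6: ⊤

no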